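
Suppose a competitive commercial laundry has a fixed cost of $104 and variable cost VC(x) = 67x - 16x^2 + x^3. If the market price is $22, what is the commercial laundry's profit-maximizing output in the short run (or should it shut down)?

Produce at x = 9

From TC, MC = TC'(x) = 67 - 32x + 3x^2 and AVC = VC/x = 67 - 16x + x^2.
The AVC parabola has its vertex at x = 16/2 = 8, where AVC = 67 - 16·8 + 8^2 = $3.
P = $22 exceeds min AVC = $3, so the firm stays open.
Solving P = MC: 45 - 32x + 3x^2 = 0 ⇒ x = 5/3 or 9. On the upward-sloping branch, x* = 9.
Check: AVC at x = 9 is $4 ≤ P, so revenue covers variable cost.
Profit = P·x − TC = 22·9 − 140 = $58.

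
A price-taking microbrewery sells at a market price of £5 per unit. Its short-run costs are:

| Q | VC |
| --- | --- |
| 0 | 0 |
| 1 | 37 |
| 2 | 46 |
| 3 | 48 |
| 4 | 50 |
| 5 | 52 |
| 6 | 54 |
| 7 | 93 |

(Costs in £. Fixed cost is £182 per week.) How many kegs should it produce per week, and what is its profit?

Tabulate TR − TC: Q=0: -182; Q=1: -214; Q=2: -218; Q=3: -215; Q=4: -212; Q=5: -209; Q=6: -206; Q=7: -240.
Profit is highest at Q = 0. Equivalently, the lowest AVC in the table is 54/6 ≈ £9 at Q = 6, and P = £5 falls below it — price never covers variable cost, so the firm shuts down and loses only its fixed cost.

Q = 0 (shut down); profit = -£182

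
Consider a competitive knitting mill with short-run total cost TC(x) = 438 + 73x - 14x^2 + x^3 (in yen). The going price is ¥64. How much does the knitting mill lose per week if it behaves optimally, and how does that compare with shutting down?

AVC = 73 - 14x + x^2 has its minimum ¥24 at x = 7; price ¥64 clears that bar, so the firm operates.
With MC = 73 - 28x + 3x^2, P = MC on the upward-sloping part at x* = 9.
TR = 64·9 = 576. TC = 438 + 252 = 690. Profit = 576 − 690 = -¥114.
Shutting down would mean losing the fixed cost of ¥438, so operating at a loss of ¥114 is better by ¥324.

Profit = -¥114 at x = 9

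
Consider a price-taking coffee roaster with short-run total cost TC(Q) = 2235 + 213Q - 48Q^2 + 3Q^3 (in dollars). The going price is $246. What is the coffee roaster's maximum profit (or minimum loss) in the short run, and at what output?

AVC = 213 - 48Q + 3Q^2 has its minimum $21 at Q = 8; price $246 clears that bar, so the firm operates.
MC = 213 - 96Q + 9Q^2. Setting P = MC and taking the root on the rising branch gives Q* = 11.
TR = 246·11 = 2706. TC = 2235 + 528 = 2763. Profit = 2706 − 2763 = -$57.
Shutting down would mean losing the fixed cost of $2235, so operating at a loss of $57 is better by $2178.

Profit = -$57 at Q = 11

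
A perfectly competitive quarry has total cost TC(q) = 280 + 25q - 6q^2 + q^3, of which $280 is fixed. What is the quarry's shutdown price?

$16 per unit

Short-run supply begins at min AVC. From VC = 25q - 6q^2 + q^3, AVC = 25 - 6q + q^2.
dAVC/dq = -6 + 2q = 0 gives q = 3. min AVC = 25 - 6·3 + 3^2 = 16.
The firm shuts down for any P below $16.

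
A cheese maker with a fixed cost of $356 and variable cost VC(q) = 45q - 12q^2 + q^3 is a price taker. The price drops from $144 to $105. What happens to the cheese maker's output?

Output falls from 11 to 10

AVC = 45 - 12q + q^2, minimized at q = 6 where min AVC = $9. MC = 45 - 24q + 3q^2.
With P = $144 above the shutdown price, P = MC gives q = 11.
At P = $105 ≥ min AVC, set P = MC: q = 10. The firm stays open but cuts output.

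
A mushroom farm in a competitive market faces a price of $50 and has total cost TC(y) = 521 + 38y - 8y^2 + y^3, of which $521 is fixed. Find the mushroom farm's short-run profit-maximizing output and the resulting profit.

AVC = 38 - 8y + y^2 has its minimum $22 at y = 4; price $50 clears that bar, so the firm operates.
With MC = 38 - 16y + 3y^2, P = MC on the upward-sloping part at y* = 6.
TR = 50·6 = 300. TC = 521 + 156 = 677. Profit = 300 − 677 = -$377.
Shutting down would mean losing the fixed cost of $521, so operating at a loss of $377 is better by $144.

Profit = -$377 at y = 6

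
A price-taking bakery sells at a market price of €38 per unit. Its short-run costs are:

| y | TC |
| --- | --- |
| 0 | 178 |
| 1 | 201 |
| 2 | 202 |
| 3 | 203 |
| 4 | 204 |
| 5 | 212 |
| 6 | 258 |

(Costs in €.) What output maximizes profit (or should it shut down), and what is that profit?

y = 5; profit = -€22

Compute π = P·y − TC at each output: y=0: -178; y=1: -163; y=2: -126; y=3: -89; y=4: -52; y=5: -22; y=6: -30.
Profit is maximized at y = 5. AVC there is 34/5 = €6.80 ≤ P, so producing beats shutting down (which would give -€178).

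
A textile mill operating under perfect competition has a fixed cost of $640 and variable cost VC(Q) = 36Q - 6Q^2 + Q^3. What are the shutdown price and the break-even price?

Shutdown price = $27; break-even price = $132

AVC = 36 - 6Q + Q^2; minimized at Q = 3, giving min AVC = $27. That is the shutdown price.
ATC = 640/Q + 36 - 6Q + Q^2. Setting dATC/dQ = −640/Q^2 − 6 + 2Q = 0 gives Q = 8 (since 2·8^3 − 6·8^2 = 640).
min ATC = 640/8 + 36 − 6·8 + 8^2 = $132. That is the break-even price.
For $27 ≤ P < $132 the firm produces at a loss; below $27 it shuts down.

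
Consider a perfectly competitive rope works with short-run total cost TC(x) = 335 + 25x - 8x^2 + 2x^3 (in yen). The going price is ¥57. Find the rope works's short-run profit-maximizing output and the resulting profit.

AVC = 25 - 8x + 2x^2 has its minimum ¥17 at x = 2; price ¥57 clears that bar, so the firm operates.
MC = 25 - 16x + 6x^2. Setting P = MC and taking the root on the rising branch gives x* = 4.
TR = 57·4 = 228. TC = 335 + 100 = 435. Profit = 228 − 435 = -¥207.
Shutting down would mean losing the fixed cost of ¥335, so operating at a loss of ¥207 is better by ¥128.

Profit = -¥207 at x = 4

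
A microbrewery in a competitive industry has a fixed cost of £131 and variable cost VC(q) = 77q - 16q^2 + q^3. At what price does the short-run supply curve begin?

The firm shuts down when price falls below the minimum of average variable cost. AVC = VC/q = 77 - 16q + q^2.
dAVC/dq = -16 + 2q = 0 gives q = 8. min AVC = 77 - 16·8 + 8^2 = 13.
For P < £13 the firm produces nothing.

£13 per unit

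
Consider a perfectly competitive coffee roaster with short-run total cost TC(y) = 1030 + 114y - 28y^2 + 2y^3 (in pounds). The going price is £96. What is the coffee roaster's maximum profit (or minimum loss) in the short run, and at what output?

AVC = 114 - 28y + 2y^2; min AVC = £16 at y = 7. Since P = £96 ≥ min AVC, the firm produces.
MC = 114 - 56y + 6y^2. Setting P = MC and taking the root on the rising branch gives y* = 9.
TR = 96·9 = 864. TC = 1030 + 216 = 1246. Profit = 864 − 1246 = -£382.
Shutting down would mean losing the fixed cost of £1030, so operating at a loss of £382 is better by £648.

Profit = -£382 at y = 9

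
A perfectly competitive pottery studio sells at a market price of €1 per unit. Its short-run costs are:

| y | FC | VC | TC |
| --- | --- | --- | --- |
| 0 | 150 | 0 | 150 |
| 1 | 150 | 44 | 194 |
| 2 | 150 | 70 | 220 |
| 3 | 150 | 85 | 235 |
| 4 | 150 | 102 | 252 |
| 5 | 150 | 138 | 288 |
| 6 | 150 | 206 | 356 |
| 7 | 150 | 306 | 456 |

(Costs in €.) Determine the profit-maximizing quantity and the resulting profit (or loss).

y = 0 (shut down); profit = -€150

Tabulate TR − TC: y=0: -150; y=1: -193; y=2: -218; y=3: -232; y=4: -248; y=5: -283; y=6: -350; y=7: -449.
Profit is highest at y = 0. Equivalently, the lowest AVC in the table is 102/4 ≈ €25.50 at y = 4, and P = €1 falls below it — price never covers variable cost, so the firm shuts down and loses only its fixed cost.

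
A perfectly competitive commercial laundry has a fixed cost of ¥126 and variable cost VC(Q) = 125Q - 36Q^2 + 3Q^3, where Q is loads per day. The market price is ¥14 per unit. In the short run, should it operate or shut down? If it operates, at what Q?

Shut down

From TC, MC = TC'(Q) = 125 - 72Q + 9Q^2 and AVC = VC/Q = 125 - 36Q + 3Q^2.
AVC hits its minimum where MC = AVC, at Q = 6, giving min AVC = 125 - 36·6 + 3·6^2 = ¥17.
With P < min AVC (¥14 < ¥17), every unit sold adds to the loss.
The firm minimizes its loss by shutting down and losing only its fixed cost of ¥126.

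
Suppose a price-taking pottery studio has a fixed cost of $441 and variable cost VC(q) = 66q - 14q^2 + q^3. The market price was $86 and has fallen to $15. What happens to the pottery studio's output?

AVC = 66 - 14q + q^2, minimized at q = 7 where min AVC = $17. MC = 66 - 28q + 3q^2.
At P = $86 ≥ min AVC, set P = MC on the rising branch: q = 10.
At P = $15 < min AVC = $17, price no longer covers variable cost at any output, so the firm shuts down: q = 0.

Output falls from 10 to 0 (the firm shuts down)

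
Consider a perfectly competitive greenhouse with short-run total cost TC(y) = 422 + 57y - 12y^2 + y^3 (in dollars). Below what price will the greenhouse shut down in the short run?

$21 per unit

Short-run supply begins at min AVC. From VC = 57y - 12y^2 + y^3, AVC = 57 - 12y + y^2.
dAVC/dy = -12 + 2y = 0 gives y = 6. min AVC = 57 - 12·6 + 6^2 = 21.
The firm shuts down for any P below $21.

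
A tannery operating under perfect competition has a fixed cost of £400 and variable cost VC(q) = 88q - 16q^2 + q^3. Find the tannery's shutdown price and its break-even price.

Shutdown price = £24; break-even price = £68

AVC = 88 - 16q + q^2; minimized at q = 8, giving min AVC = £24. That is the shutdown price.
ATC = 400/q + 88 - 16q + q^2. Setting dATC/dq = −400/q^2 − 16 + 2q = 0 gives q = 10 (since 2·10^3 − 16·10^2 = 400).
min ATC = 400/10 + 88 − 16·10 + 10^2 = £68. That is the break-even price.
Between these two prices the firm operates at a loss; above £68 it earns a profit.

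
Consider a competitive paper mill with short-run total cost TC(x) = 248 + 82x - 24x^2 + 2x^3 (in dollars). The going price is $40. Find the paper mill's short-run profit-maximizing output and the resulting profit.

Profit = -$52 at x = 7

AVC = 82 - 24x + 2x^2; min AVC = $10 at x = 6. Since P = $40 ≥ min AVC, the firm produces.
MC = 82 - 48x + 6x^2. Setting P = MC and taking the root on the rising branch gives x* = 7.
TR = 40·7 = 280. TC = 248 + 84 = 332. Profit = 280 − 332 = -$52.
That loss of $52 beats the $248 the firm would lose by shutting down; producing recovers $196 of fixed cost.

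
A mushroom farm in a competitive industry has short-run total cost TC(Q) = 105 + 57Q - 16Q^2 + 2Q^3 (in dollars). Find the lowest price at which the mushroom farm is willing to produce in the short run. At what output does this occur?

$25 per unit, at Q = 4

The firm shuts down when price falls below the minimum of average variable cost. AVC = VC/Q = 57 - 16Q + 2Q^2.
At the minimum of AVC, MC = AVC. MC = 57 - 32Q + 6Q^2; setting MC = AVC gives 4Q^2 - 16Q = 0, so Q = 4. min AVC = 25.
So the shutdown price is $25.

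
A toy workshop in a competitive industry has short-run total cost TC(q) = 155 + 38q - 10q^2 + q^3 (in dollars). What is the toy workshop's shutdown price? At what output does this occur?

$13 per unit, at q = 5

Short-run supply begins at min AVC. From VC = 38q - 10q^2 + q^3, AVC = 38 - 10q + q^2.
At the minimum of AVC, MC = AVC. MC = 38 - 20q + 3q^2; setting MC = AVC gives 2q^2 - 10q = 0, so q = 5. min AVC = 13.
So the shutdown price is $13.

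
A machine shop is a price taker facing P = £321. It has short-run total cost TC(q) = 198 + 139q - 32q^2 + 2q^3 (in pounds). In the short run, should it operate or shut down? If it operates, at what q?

Produce at q = 13

Variable cost is VC = 139q - 32q^2 + 2q^3, so AVC = VC/q = 139 - 32q + 2q^2 and MC = dTC/dq = 139 - 64q + 6q^2.
The AVC parabola has its vertex at q = 32/4 = 8, where AVC = 139 - 32·8 + 2·8^2 = £11.
Since P = £321 ≥ min AVC = £11, price covers variable cost and the firm should produce.
Set P = MC: 321 = 139 - 64q + 6q^2 → -182 - 64q + 6q^2 = 0. The roots are q = -7/3 and q = 13; the profit-maximizing output is on the rising part of MC, so q* = 13.
Check: AVC at q = 13 is £61 ≤ P, so revenue covers variable cost.
Profit = P·q − TC = 321·13 − 991 = £3182.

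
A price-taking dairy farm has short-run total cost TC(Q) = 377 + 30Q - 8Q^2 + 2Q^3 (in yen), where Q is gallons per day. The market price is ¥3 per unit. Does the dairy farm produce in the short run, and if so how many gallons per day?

From TC, MC = TC'(Q) = 30 - 16Q + 6Q^2 and AVC = VC/Q = 30 - 8Q + 2Q^2.
AVC is minimized where dAVC/dQ = -8 + 4Q = 0, at Q = 2; min AVC = 30 - 8·2 + 2·2^2 = ¥22.
Since P = ¥3 < min AVC = ¥22, price fails to cover variable cost at any output.
Best response: produce nothing and absorb the ¥377 fixed cost.

Shut down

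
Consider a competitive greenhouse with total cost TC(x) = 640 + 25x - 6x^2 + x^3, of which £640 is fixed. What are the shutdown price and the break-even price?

Shutdown price = £16; break-even price = £121

AVC = 25 - 6x + x^2; minimized at x = 3, giving min AVC = £16. That is the shutdown price.
ATC = 640/x + 25 - 6x + x^2. Setting dATC/dx = −640/x^2 − 6 + 2x = 0 gives x = 8 (since 2·8^3 − 6·8^2 = 640).
min ATC = 640/8 + 25 − 6·8 + 8^2 = £121. That is the break-even price.
For £16 ≤ P < £121 the firm produces at a loss; below £16 it shuts down.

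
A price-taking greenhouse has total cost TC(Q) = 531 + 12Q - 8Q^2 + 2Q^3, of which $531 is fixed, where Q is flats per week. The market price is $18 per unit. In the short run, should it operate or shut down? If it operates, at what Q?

From TC, MC = TC'(Q) = 12 - 16Q + 6Q^2 and AVC = VC/Q = 12 - 8Q + 2Q^2.
AVC hits its minimum where MC = AVC, at Q = 2, giving min AVC = 12 - 8·2 + 2·2^2 = $4.
Because $18 ≥ $4, revenue can cover variable cost; the firm operates.
Set P = MC: 18 = 12 - 16Q + 6Q^2 → -6 - 16Q + 6Q^2 = 0. The roots are Q = -1/3 and Q = 3; the profit-maximizing output is on the rising part of MC, so Q* = 3.
Check: AVC at Q = 3 is $6 ≤ P, so revenue covers variable cost.
Profit = P·Q − TC = 18·3 − 549 = -$495, a loss, but smaller than the $531 fixed cost the firm would lose by shutting down.

Produce at Q = 3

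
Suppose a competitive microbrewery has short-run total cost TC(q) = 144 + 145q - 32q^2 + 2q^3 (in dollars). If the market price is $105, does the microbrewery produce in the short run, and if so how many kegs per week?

Produce at q = 10

From TC, MC = TC'(q) = 145 - 64q + 6q^2 and AVC = VC/q = 145 - 32q + 2q^2.
The AVC parabola has its vertex at q = 32/4 = 8, where AVC = 145 - 32·8 + 2·8^2 = $17.
P = $105 exceeds min AVC = $17, so the firm stays open.
Set P = MC: 105 = 145 - 64q + 6q^2 → 40 - 64q + 6q^2 = 0. The roots are q = 2/3 and q = 10; the profit-maximizing output is on the rising part of MC, so q* = 10.
Check: AVC at q = 10 is $25 ≤ P, so revenue covers variable cost.
Profit = P·q − TC = 105·10 − 394 = $656.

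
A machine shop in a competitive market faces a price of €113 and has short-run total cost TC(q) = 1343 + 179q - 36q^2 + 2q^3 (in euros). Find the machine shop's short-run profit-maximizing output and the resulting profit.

Profit = -€375 at q = 11

AVC = 179 - 36q + 2q^2; min AVC = €17 at q = 9. Since P = €113 ≥ min AVC, the firm produces.
MC = 179 - 72q + 6q^2. Setting P = MC and taking the root on the rising branch gives q* = 11.
TR = 113·11 = 1243. TC = 1343 + 275 = 1618. Profit = 1243 − 1618 = -€375.
By producing, the firm covers all variable cost plus €968 of fixed cost; shutting down would lose the full €1343.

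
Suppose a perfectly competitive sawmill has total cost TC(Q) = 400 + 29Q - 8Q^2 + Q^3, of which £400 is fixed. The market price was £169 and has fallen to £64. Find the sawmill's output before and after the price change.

Output falls from 10 to 7

MC = 29 - 16Q + 3Q^2; the shutdown threshold is min AVC = £13 (at Q = 4).
With P = £169 above the shutdown price, P = MC gives Q = 10.
At P = £64 ≥ min AVC, set P = MC: Q = 7. The firm stays open but cuts output.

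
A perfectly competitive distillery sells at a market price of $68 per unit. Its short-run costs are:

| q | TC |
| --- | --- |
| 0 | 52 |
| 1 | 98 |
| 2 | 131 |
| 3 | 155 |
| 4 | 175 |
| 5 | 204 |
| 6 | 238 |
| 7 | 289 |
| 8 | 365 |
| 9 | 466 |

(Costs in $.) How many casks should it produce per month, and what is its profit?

q = 7; profit = $187

Compute π = P·q − TC at each output: q=0: -52; q=1: -30; q=2: 5; q=3: 49; q=4: 97; q=5: 136; q=6: 170; q=7: 187; q=8: 179; q=9: 146.
Profit is maximized at q = 7. AVC there is 237/7 = $33.86 ≤ P, so producing beats shutting down (which would give -$52).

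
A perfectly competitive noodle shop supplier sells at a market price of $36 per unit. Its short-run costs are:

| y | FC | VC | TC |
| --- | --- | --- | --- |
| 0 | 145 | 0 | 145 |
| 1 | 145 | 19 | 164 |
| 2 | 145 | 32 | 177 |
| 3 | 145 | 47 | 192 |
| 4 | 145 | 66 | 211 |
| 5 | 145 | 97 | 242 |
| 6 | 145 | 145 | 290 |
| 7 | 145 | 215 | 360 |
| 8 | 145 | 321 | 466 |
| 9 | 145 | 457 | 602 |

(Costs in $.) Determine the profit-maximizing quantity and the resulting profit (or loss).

Compute π = P·y − TC at each output: y=0: -145; y=1: -128; y=2: -105; y=3: -84; y=4: -67; y=5: -62; y=6: -74; y=7: -108; y=8: -178; y=9: -278.
Profit is maximized at y = 5. AVC there is 97/5 = $19.40 ≤ P, so producing beats shutting down (which would give -$145).

y = 5; profit = -$62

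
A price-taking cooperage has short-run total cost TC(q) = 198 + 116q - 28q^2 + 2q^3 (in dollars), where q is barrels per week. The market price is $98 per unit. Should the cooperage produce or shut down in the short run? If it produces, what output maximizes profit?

Variable cost is VC = 116q - 28q^2 + 2q^3, so AVC = VC/q = 116 - 28q + 2q^2 and MC = dTC/dq = 116 - 56q + 6q^2.
AVC hits its minimum where MC = AVC, at q = 7, giving min AVC = 116 - 28·7 + 2·7^2 = $18.
P = $98 exceeds min AVC = $18, so the firm stays open.
Set P = MC: 98 = 116 - 56q + 6q^2 → 18 - 56q + 6q^2 = 0. The roots are q = 1/3 and q = 9; the profit-maximizing output is on the rising part of MC, so q* = 9.
Check: AVC at q = 9 is $26 ≤ P, so revenue covers variable cost.
Profit = P·q − TC = 98·9 − 432 = $450.

Produce at q = 9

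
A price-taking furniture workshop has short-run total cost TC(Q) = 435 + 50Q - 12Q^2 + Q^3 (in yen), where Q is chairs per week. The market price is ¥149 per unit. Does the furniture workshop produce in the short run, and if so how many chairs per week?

Strip out fixed cost: VC = 50Q - 12Q^2 + Q^3. Then AVC = 50 - 12Q + Q^2 and MC = 50 - 24Q + 3Q^2.
AVC is minimized where dAVC/dQ = -12 + 2Q = 0, at Q = 6; min AVC = 50 - 12·6 + 6^2 = ¥14.
Because ¥149 ≥ ¥14, revenue can cover variable cost; the firm operates.
Set P = MC: 149 = 50 - 24Q + 3Q^2 → -99 - 24Q + 3Q^2 = 0. The roots are Q = -3 and Q = 11; the profit-maximizing output is on the rising part of MC, so Q* = 11.
Check: AVC at Q = 11 is ¥39 ≤ P, so revenue covers variable cost.
Profit = P·Q − TC = 149·11 − 864 = ¥775.

Produce at Q = 11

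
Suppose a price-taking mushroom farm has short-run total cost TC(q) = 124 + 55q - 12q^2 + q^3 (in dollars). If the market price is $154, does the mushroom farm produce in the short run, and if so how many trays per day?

Strip out fixed cost: VC = 55q - 12q^2 + q^3. Then AVC = 55 - 12q + q^2 and MC = 55 - 24q + 3q^2.
AVC is minimized where dAVC/dq = -12 + 2q = 0, at q = 6; min AVC = 55 - 12·6 + 6^2 = $19.
P = $154 exceeds min AVC = $19, so the firm stays open.
Solving P = MC: -99 - 24q + 3q^2 = 0 ⇒ q = -3 or 11. On the upward-sloping branch, q* = 11.
Check: AVC at q = 11 is $44 ≤ P, so revenue covers variable cost.
Profit = P·q − TC = 154·11 − 608 = $1086.

Produce at q = 11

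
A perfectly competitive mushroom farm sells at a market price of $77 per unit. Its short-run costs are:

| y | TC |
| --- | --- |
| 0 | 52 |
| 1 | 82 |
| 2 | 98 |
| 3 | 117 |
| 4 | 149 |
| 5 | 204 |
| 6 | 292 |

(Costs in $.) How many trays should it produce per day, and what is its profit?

Compute π = P·y − TC at each output: y=0: -52; y=1: -5; y=2: 56; y=3: 114; y=4: 159; y=5: 181; y=6: 170.
Profit is maximized at y = 5. AVC there is 152/5 = $30.40 ≤ P, so producing beats shutting down (which would give -$52).

y = 5; profit = $181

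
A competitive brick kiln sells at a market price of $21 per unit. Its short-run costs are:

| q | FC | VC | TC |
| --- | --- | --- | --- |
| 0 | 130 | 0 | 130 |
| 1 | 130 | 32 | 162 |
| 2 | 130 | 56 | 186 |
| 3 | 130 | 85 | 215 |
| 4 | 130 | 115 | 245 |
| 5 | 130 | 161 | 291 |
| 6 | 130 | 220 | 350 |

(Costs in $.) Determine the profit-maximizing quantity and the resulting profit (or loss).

q = 0 (shut down); profit = -$130

Compute π = P·q − TC at each output: q=0: -130; q=1: -141; q=2: -144; q=3: -152; q=4: -161; q=5: -186; q=6: -224.
Profit is highest at q = 0. Equivalently, the lowest AVC in the table is 56/2 ≈ $28 at q = 2, and P = $21 falls below it — price never covers variable cost, so the firm shuts down and loses only its fixed cost.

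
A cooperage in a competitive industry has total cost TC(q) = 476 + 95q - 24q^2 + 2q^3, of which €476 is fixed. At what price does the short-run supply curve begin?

Short-run supply begins at min AVC. From VC = 95q - 24q^2 + 2q^3, AVC = 95 - 24q + 2q^2.
At the minimum of AVC, MC = AVC. MC = 95 - 48q + 6q^2; setting MC = AVC gives 4q^2 - 24q = 0, so q = 6. min AVC = 23.
So the shutdown price is €23.

€23 per unit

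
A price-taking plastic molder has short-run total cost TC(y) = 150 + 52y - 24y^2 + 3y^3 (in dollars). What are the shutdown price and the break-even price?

Shutdown price = $4; break-even price = $37

AVC = 52 - 24y + 3y^2; minimized at y = 4, giving min AVC = $4. That is the shutdown price.
ATC = 150/y + 52 - 24y + 3y^2. Setting dATC/dy = −150/y^2 − 24 + 6y = 0 gives y = 5 (since 6·5^3 − 24·5^2 = 150).
min ATC = 150/5 + 52 − 24·5 + 3·5^2 = $37. That is the break-even price.
Between these two prices the firm operates at a loss; above $37 it earns a profit.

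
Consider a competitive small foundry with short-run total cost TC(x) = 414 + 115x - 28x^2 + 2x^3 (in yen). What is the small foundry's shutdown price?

The shutdown price is the minimum of AVC. VC = 115x - 28x^2 + 2x^3, so AVC = 115 - 28x + 2x^2.
dAVC/dx = -28 + 4x = 0 gives x = 7. min AVC = 115 - 28·7 + 2·7^2 = 17.
The firm shuts down for any P below ¥17.

¥17 per unit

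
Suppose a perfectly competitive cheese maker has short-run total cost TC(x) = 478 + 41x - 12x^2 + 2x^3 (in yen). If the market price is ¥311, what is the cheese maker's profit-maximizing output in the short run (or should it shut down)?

From TC, MC = TC'(x) = 41 - 24x + 6x^2 and AVC = VC/x = 41 - 12x + 2x^2.
The AVC parabola has its vertex at x = 12/4 = 3, where AVC = 41 - 12·3 + 2·3^2 = ¥23.
Because ¥311 ≥ ¥23, revenue can cover variable cost; the firm operates.
P = MC gives -270 - 24x + 6x^2 = 0, with roots -5 and 9. Take the larger (rising MC): x* = 9.
Check: AVC at x = 9 is ¥95 ≤ P, so revenue covers variable cost.
Profit = P·x − TC = 311·9 − 1333 = ¥1466.

Produce at x = 9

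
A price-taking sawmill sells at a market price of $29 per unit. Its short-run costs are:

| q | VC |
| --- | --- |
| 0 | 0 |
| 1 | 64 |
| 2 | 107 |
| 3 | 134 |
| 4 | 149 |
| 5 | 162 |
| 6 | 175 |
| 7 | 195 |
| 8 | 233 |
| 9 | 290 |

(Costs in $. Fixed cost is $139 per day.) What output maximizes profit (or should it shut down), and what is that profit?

q = 7; profit = -$131

Profit at each row (π = 29q − TC): q=0: -139; q=1: -174; q=2: -188; q=3: -186; q=4: -172; q=5: -156; q=6: -140; q=7: -131; q=8: -140; q=9: -168.
Profit is maximized at q = 7. AVC there is 195/7 = $27.86 ≤ P, so producing beats shutting down (which would give -$139).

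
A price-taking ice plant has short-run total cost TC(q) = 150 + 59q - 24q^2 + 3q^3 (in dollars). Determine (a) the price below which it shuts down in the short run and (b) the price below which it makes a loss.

Shutdown price = min AVC. AVC = 59 - 24q + 3q^2, with vertex at q = 4 and minimum $11.
ATC = 150/q + 59 - 24q + 3q^2. Setting dATC/dq = −150/q^2 − 24 + 6q = 0 gives q = 5 (since 6·5^3 − 24·5^2 = 150).
min ATC = 150/5 + 59 − 24·5 + 3·5^2 = $44. That is the break-even price.
Between these two prices the firm operates at a loss; above $44 it earns a profit.

Shutdown price = $11; break-even price = $44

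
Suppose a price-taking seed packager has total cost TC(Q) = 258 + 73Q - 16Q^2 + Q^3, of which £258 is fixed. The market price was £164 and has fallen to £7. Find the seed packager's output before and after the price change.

AVC = 73 - 16Q + Q^2, minimized at Q = 8 where min AVC = £9. MC = 73 - 32Q + 3Q^2.
With P = £164 above the shutdown price, P = MC gives Q = 13.
At P = £7 < min AVC = £9, price no longer covers variable cost at any output, so the firm shuts down: Q = 0.

Output falls from 13 to 0 (the firm shuts down)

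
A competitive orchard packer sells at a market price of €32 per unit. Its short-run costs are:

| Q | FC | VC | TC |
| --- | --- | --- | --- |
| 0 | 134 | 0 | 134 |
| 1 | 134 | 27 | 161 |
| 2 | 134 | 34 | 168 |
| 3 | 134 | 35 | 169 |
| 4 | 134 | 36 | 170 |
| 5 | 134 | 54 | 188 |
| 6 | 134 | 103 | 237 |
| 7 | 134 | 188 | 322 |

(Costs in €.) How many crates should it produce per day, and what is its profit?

Tabulate TR − TC: Q=0: -134; Q=1: -129; Q=2: -104; Q=3: -73; Q=4: -42; Q=5: -28; Q=6: -45; Q=7: -98.
Profit is maximized at Q = 5. AVC there is 54/5 = €10.80 ≤ P, so producing beats shutting down (which would give -€134).

Q = 5; profit = -€28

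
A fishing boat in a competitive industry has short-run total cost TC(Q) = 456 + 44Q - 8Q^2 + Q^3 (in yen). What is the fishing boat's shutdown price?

The shutdown price is the minimum of AVC. VC = 44Q - 8Q^2 + Q^3, so AVC = 44 - 8Q + Q^2.
At the minimum of AVC, MC = AVC. MC = 44 - 16Q + 3Q^2; setting MC = AVC gives 2Q^2 - 8Q = 0, so Q = 4. min AVC = 28.
So the shutdown price is ¥28.

¥28 per unit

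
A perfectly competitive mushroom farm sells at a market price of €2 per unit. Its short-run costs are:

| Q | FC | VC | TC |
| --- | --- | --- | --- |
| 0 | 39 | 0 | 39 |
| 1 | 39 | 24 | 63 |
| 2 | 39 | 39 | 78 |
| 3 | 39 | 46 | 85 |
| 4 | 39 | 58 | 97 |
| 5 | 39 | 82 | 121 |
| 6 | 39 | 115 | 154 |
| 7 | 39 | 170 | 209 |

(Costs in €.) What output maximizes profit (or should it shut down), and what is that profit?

Compute π = P·Q − TC at each output: Q=0: -39; Q=1: -61; Q=2: -74; Q=3: -79; Q=4: -89; Q=5: -111; Q=6: -142; Q=7: -195.
Profit is highest at Q = 0. Equivalently, the lowest AVC in the table is 58/4 ≈ €14.50 at Q = 4, and P = €2 falls below it — price never covers variable cost, so the firm shuts down and loses only its fixed cost.

Q = 0 (shut down); profit = -€39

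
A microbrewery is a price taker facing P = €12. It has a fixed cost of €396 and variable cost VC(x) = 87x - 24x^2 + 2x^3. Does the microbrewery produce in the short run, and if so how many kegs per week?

Variable cost is VC = 87x - 24x^2 + 2x^3, so AVC = VC/x = 87 - 24x + 2x^2 and MC = dTC/dx = 87 - 48x + 6x^2.
The AVC parabola has its vertex at x = 24/4 = 6, where AVC = 87 - 24·6 + 2·6^2 = €15.
With P < min AVC (€12 < €15), every unit sold adds to the loss.
The firm minimizes its loss by shutting down and losing only its fixed cost of €396.

Shut down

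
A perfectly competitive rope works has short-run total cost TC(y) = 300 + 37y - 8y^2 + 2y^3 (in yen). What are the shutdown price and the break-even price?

Shutdown price = min AVC. AVC = 37 - 8y + 2y^2, with vertex at y = 2 and minimum ¥29.
ATC = 300/y + 37 - 8y + 2y^2. Setting dATC/dy = −300/y^2 − 8 + 4y = 0 gives y = 5 (since 4·5^3 − 8·5^2 = 300).
min ATC = 300/5 + 37 − 8·5 + 2·5^2 = ¥107. That is the break-even price.
Between these two prices the firm operates at a loss; above ¥107 it earns a profit.

Shutdown price = ¥29; break-even price = ¥107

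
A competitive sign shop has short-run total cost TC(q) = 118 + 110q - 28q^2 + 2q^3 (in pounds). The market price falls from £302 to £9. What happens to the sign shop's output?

Output falls from 12 to 0 (the firm shuts down)

AVC = 110 - 28q + 2q^2, minimized at q = 7 where min AVC = £12. MC = 110 - 56q + 6q^2.
At P = £302 ≥ min AVC, set P = MC on the rising branch: q = 12.
At P = £9 < min AVC = £12, price no longer covers variable cost at any output, so the firm shuts down: q = 0.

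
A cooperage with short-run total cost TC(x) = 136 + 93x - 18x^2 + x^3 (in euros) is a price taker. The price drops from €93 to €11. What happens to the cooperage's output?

AVC = 93 - 18x + x^2, minimized at x = 9 where min AVC = €12. MC = 93 - 36x + 3x^2.
At P = €93 ≥ min AVC, set P = MC on the rising branch: x = 12.
At P = €11 < min AVC = €12, price no longer covers variable cost at any output, so the firm shuts down: x = 0.

Output falls from 12 to 0 (the firm shuts down)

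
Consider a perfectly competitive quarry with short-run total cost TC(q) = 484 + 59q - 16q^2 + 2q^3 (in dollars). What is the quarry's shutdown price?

Short-run supply begins at min AVC. From VC = 59q - 16q^2 + 2q^3, AVC = 59 - 16q + 2q^2.
dAVC/dq = -16 + 4q = 0 gives q = 4. min AVC = 59 - 16·4 + 2·4^2 = 27.
For P < $27 the firm produces nothing.

$27 per unit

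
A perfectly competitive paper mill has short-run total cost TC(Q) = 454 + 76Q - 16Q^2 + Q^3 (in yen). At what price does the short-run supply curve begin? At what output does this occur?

Short-run supply begins at min AVC. From VC = 76Q - 16Q^2 + Q^3, AVC = 76 - 16Q + Q^2.
At the minimum of AVC, MC = AVC. MC = 76 - 32Q + 3Q^2; setting MC = AVC gives 2Q^2 - 16Q = 0, so Q = 8. min AVC = 12.
The firm shuts down for any P below ¥12.

¥12 per unit, at Q = 8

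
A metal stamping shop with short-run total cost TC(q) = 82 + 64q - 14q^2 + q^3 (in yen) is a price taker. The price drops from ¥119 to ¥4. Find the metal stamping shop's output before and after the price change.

MC = 64 - 28q + 3q^2; the shutdown threshold is min AVC = ¥15 (at q = 7).
With P = ¥119 above the shutdown price, P = MC gives q = 11.
At P = ¥4 < min AVC = ¥15, price no longer covers variable cost at any output, so the firm shuts down: q = 0.

Output falls from 11 to 0 (the firm shuts down)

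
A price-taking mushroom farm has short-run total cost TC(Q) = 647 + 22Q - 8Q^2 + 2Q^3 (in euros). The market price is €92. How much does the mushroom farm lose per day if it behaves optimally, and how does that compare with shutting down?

Profit = -€347 at Q = 5

AVC = 22 - 8Q + 2Q^2 has its minimum €14 at Q = 2; price €92 clears that bar, so the firm operates.
MC = 22 - 16Q + 6Q^2. Setting P = MC and taking the root on the rising branch gives Q* = 5.
TR = 92·5 = 460. TC = 647 + 160 = 807. Profit = 460 − 807 = -€347.
Shutting down would mean losing the fixed cost of €647, so operating at a loss of €347 is better by €300.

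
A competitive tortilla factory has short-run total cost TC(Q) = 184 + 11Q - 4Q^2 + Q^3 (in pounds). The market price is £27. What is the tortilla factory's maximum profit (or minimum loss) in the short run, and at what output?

AVC = 11 - 4Q + Q^2; min AVC = £7 at Q = 2. Since P = £27 ≥ min AVC, the firm produces.
MC = 11 - 8Q + 3Q^2. Setting P = MC and taking the root on the rising branch gives Q* = 4.
TR = 27·4 = 108. TC = 184 + 44 = 228. Profit = 108 − 228 = -£120.
That loss of £120 beats the £184 the firm would lose by shutting down; producing recovers £64 of fixed cost.

Profit = -£120 at Q = 4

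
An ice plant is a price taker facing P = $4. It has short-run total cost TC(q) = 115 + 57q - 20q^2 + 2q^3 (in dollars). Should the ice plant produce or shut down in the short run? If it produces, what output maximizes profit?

Variable cost is VC = 57q - 20q^2 + 2q^3, so AVC = VC/q = 57 - 20q + 2q^2 and MC = dTC/dq = 57 - 40q + 6q^2.
AVC is minimized where dAVC/dq = -20 + 4q = 0, at q = 5; min AVC = 57 - 20·5 + 2·5^2 = $7.
With P < min AVC ($4 < $7), every unit sold adds to the loss.
Best response: produce nothing and absorb the $115 fixed cost.

Shut down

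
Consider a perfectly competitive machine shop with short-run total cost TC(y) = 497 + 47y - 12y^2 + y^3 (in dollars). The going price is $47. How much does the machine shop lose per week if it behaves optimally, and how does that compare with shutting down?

AVC = 47 - 12y + y^2; min AVC = $11 at y = 6. Since P = $47 ≥ min AVC, the firm produces.
MC = 47 - 24y + 3y^2. Setting P = MC and taking the root on the rising branch gives y* = 8.
TR = 47·8 = 376. TC = 497 + 120 = 617. Profit = 376 − 617 = -$241.
By producing, the firm covers all variable cost plus $256 of fixed cost; shutting down would lose the full $497.

Profit = -$241 at y = 8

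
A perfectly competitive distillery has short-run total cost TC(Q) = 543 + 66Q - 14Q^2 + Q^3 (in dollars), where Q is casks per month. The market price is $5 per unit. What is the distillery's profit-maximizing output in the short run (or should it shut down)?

Shut down

Variable cost is VC = 66Q - 14Q^2 + Q^3, so AVC = VC/Q = 66 - 14Q + Q^2 and MC = dTC/dQ = 66 - 28Q + 3Q^2.
The AVC parabola has its vertex at Q = 14/2 = 7, where AVC = 66 - 14·7 + 7^2 = $17.
P = $5 lies below min AVC = $17; no output level covers variable cost.
Best response: produce nothing and absorb the $543 fixed cost.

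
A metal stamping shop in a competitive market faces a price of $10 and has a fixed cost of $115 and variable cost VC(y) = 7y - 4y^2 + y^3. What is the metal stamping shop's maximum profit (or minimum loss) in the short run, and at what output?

Profit = -$97 at y = 3

AVC = 7 - 4y + y^2; min AVC = $3 at y = 2. Since P = $10 ≥ min AVC, the firm produces.
With MC = 7 - 8y + 3y^2, P = MC on the upward-sloping part at y* = 3.
TR = 10·3 = 30. TC = 115 + 12 = 127. Profit = 30 − 127 = -$97.
That loss of $97 beats the $115 the firm would lose by shutting down; producing recovers $18 of fixed cost.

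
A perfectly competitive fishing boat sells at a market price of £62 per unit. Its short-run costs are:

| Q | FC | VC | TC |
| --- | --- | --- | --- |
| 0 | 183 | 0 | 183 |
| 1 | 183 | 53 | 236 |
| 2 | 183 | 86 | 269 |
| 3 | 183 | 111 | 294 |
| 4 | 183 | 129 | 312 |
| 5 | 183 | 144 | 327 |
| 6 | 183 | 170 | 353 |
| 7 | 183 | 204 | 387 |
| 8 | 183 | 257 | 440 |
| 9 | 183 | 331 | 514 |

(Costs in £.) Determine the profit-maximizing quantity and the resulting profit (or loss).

Tabulate TR − TC: Q=0: -183; Q=1: -174; Q=2: -145; Q=3: -108; Q=4: -64; Q=5: -17; Q=6: 19; Q=7: 47; Q=8: 56; Q=9: 44.
Profit is maximized at Q = 8. AVC there is 257/8 = £32.12 ≤ P, so producing beats shutting down (which would give -£183).

Q = 8; profit = £56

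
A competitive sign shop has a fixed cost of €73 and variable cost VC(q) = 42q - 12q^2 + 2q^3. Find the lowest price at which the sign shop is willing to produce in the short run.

€24 per unit

Short-run supply begins at min AVC. From VC = 42q - 12q^2 + 2q^3, AVC = 42 - 12q + 2q^2.
At the minimum of AVC, MC = AVC. MC = 42 - 24q + 6q^2; setting MC = AVC gives 4q^2 - 12q = 0, so q = 3. min AVC = 24.
So the shutdown price is €24.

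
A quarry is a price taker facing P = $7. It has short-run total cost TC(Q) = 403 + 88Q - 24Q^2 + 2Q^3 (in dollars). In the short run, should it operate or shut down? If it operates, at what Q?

Shut down

Strip out fixed cost: VC = 88Q - 24Q^2 + 2Q^3. Then AVC = 88 - 24Q + 2Q^2 and MC = 88 - 48Q + 6Q^2.
AVC hits its minimum where MC = AVC, at Q = 6, giving min AVC = 88 - 24·6 + 2·6^2 = $16.
With P < min AVC ($7 < $16), every unit sold adds to the loss.
The firm minimizes its loss by shutting down and losing only its fixed cost of $403.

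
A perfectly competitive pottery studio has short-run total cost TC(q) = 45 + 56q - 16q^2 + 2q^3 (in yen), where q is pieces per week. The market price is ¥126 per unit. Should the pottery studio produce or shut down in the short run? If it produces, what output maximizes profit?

Produce at q = 7

Strip out fixed cost: VC = 56q - 16q^2 + 2q^3. Then AVC = 56 - 16q + 2q^2 and MC = 56 - 32q + 6q^2.
AVC hits its minimum where MC = AVC, at q = 4, giving min AVC = 56 - 16·4 + 2·4^2 = ¥24.
Because ¥126 ≥ ¥24, revenue can cover variable cost; the firm operates.
Set P = MC: 126 = 56 - 32q + 6q^2 → -70 - 32q + 6q^2 = 0. The roots are q = -5/3 and q = 7; the profit-maximizing output is on the rising part of MC, so q* = 7.
Check: AVC at q = 7 is ¥42 ≤ P, so revenue covers variable cost.
Profit = P·q − TC = 126·7 − 339 = ¥543.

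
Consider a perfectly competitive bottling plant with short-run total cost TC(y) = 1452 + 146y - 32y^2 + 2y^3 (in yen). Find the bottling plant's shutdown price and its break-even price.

Shutdown price = min AVC. AVC = 146 - 32y + 2y^2, with vertex at y = 8 and minimum ¥18.
ATC = 1452/y + 146 - 32y + 2y^2. Setting dATC/dy = −1452/y^2 − 32 + 4y = 0 gives y = 11 (since 4·11^3 − 32·11^2 = 1452).
min ATC = 1452/11 + 146 − 32·11 + 2·11^2 = ¥168. That is the break-even price.
For ¥18 ≤ P < ¥168 the firm produces at a loss; below ¥18 it shuts down.

Shutdown price = ¥18; break-even price = ¥168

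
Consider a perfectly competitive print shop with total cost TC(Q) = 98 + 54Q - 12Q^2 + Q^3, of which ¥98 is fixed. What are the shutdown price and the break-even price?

Shutdown price = ¥18; break-even price = ¥33

Shutdown price = min AVC. AVC = 54 - 12Q + Q^2, with vertex at Q = 6 and minimum ¥18.
ATC = 98/Q + 54 - 12Q + Q^2. Setting dATC/dQ = −98/Q^2 − 12 + 2Q = 0 gives Q = 7 (since 2·7^3 − 12·7^2 = 98).
min ATC = 98/7 + 54 − 12·7 + 7^2 = ¥33. That is the break-even price.
For ¥18 ≤ P < ¥33 the firm produces at a loss; below ¥18 it shuts down.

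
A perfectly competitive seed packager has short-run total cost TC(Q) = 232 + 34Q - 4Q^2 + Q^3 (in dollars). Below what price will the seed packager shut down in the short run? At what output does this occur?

$30 per unit, at Q = 2

The firm shuts down when price falls below the minimum of average variable cost. AVC = VC/Q = 34 - 4Q + Q^2.
At the minimum of AVC, MC = AVC. MC = 34 - 8Q + 3Q^2; setting MC = AVC gives 2Q^2 - 4Q = 0, so Q = 2. min AVC = 30.
For P < $30 the firm produces nothing.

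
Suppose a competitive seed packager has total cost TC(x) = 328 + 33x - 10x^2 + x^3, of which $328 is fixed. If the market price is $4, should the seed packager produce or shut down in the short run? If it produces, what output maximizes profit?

From TC, MC = TC'(x) = 33 - 20x + 3x^2 and AVC = VC/x = 33 - 10x + x^2.
AVC hits its minimum where MC = AVC, at x = 5, giving min AVC = 33 - 10·5 + 5^2 = $8.
With P < min AVC ($4 < $8), every unit sold adds to the loss.
Shutting down limits the loss to fixed cost, $328.

Shut down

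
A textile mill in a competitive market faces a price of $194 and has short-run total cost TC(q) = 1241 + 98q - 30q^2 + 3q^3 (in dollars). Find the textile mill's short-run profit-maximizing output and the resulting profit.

Profit = -$89 at q = 8

AVC = 98 - 30q + 3q^2 has its minimum $23 at q = 5; price $194 clears that bar, so the firm operates.
MC = 98 - 60q + 9q^2. Setting P = MC and taking the root on the rising branch gives q* = 8.
TR = 194·8 = 1552. TC = 1241 + 400 = 1641. Profit = 1552 − 1641 = -$89.
That loss of $89 beats the $1241 the firm would lose by shutting down; producing recovers $1152 of fixed cost.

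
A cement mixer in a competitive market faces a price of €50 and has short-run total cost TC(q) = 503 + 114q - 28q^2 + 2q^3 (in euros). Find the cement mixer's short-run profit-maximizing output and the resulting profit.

AVC = 114 - 28q + 2q^2; min AVC = €16 at q = 7. Since P = €50 ≥ min AVC, the firm produces.
MC = 114 - 56q + 6q^2. Setting P = MC and taking the root on the rising branch gives q* = 8.
TR = 50·8 = 400. TC = 503 + 144 = 647. Profit = 400 − 647 = -€247.
Shutting down would mean losing the fixed cost of €503, so operating at a loss of €247 is better by €256.

Profit = -€247 at q = 8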